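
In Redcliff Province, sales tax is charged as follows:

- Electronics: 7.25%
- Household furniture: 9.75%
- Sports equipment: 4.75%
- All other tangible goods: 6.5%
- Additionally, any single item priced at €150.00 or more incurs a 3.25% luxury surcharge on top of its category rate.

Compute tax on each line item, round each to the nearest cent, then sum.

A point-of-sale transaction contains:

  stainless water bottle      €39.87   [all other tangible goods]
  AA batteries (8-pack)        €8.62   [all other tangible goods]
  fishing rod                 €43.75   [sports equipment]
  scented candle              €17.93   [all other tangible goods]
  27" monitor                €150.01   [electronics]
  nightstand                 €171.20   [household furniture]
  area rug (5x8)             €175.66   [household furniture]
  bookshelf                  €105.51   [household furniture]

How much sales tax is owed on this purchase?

€77.54

Stainless water bottle €39.87: all other tangible goods → 6.5% → €2.59
AA batteries (8-pack) €8.62: all other tangible goods → 6.5% → €0.56
Fishing rod €43.75: sports equipment → 4.75% → €2.08
Scented candle €17.93: all other tangible goods → 6.5% → €1.17
27" monitor €150.01: electronics → 7.25% + 3.25% surcharge = 10.5% → €15.75
Nightstand €171.20: household furniture → 9.75% + 3.25% surcharge = 13% → €22.26
Area rug (5x8) €175.66: household furniture → 9.75% + 3.25% surcharge = 13% → €22.84
Bookshelf €105.51: household furniture → 9.75% → €10.29
Total tax = €2.59 + €0.56 + €2.08 + €1.17 + €15.75 + €22.26 + €22.84 + €10.29 = €77.54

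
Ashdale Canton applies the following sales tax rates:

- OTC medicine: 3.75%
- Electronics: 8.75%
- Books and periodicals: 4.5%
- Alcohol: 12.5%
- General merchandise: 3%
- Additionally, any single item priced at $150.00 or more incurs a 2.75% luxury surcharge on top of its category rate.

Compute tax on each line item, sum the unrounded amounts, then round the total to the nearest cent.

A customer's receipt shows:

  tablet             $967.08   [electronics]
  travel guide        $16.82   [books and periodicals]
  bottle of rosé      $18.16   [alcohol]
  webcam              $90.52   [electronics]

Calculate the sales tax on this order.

Tablet $967.08: electronics → 8.75% + 2.75% surcharge = 11.5% → $111.2142
Travel guide $16.82: books and periodicals → 4.5% → $0.7569
Bottle of rosé $18.16: alcohol → 12.5% → $2.27
Webcam $90.52: electronics → 8.75% → $7.9205
Unrounded tax sum = $122.1616 → $122.16

$122.16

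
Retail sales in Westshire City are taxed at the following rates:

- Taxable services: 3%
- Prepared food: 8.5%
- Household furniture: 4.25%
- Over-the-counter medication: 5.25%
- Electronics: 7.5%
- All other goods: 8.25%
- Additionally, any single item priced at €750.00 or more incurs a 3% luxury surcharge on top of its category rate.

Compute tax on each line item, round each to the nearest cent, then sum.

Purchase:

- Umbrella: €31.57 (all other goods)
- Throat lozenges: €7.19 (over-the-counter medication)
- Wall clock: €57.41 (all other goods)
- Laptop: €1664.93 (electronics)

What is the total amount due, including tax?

Umbrella €31.57: all other goods → 8.25% → €2.60
Throat lozenges €7.19: over-the-counter medication → 5.25% → €0.38
Wall clock €57.41: all other goods → 8.25% → €4.74
Laptop €1664.93: electronics → 7.5% + 3% surcharge = 10.5% → €174.82
Subtotal = €1761.10; tax = €182.54; total due = €1943.64

€1943.64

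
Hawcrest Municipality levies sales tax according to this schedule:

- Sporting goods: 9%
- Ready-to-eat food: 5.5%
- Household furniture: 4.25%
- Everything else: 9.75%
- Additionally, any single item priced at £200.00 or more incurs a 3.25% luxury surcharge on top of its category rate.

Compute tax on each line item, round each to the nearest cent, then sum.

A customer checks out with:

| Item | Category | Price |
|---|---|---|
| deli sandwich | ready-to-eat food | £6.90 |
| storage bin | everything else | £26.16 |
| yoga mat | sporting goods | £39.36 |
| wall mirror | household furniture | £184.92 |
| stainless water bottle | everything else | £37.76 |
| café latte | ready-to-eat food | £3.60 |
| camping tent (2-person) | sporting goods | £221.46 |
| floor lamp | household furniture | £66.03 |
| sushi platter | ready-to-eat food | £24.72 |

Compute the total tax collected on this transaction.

£49.51

Deli sandwich £6.90: ready-to-eat food → 5.5% → £0.38
Storage bin £26.16: everything else → 9.75% → £2.55
Yoga mat £39.36: sporting goods → 9% → £3.54
Wall mirror £184.92: household furniture → 4.25% → £7.86
Stainless water bottle £37.76: everything else → 9.75% → £3.68
Café latte £3.60: ready-to-eat food → 5.5% → £0.20
Camping tent (2-person) £221.46: sporting goods → 9% + 3.25% surcharge = 12.25% → £27.13
Floor lamp £66.03: household furniture → 4.25% → £2.81
Sushi platter £24.72: ready-to-eat food → 5.5% → £1.36
Total tax = £0.38 + £2.55 + £3.54 + £7.86 + £3.68 + £0.20 + £27.13 + £2.81 + £1.36 = £49.51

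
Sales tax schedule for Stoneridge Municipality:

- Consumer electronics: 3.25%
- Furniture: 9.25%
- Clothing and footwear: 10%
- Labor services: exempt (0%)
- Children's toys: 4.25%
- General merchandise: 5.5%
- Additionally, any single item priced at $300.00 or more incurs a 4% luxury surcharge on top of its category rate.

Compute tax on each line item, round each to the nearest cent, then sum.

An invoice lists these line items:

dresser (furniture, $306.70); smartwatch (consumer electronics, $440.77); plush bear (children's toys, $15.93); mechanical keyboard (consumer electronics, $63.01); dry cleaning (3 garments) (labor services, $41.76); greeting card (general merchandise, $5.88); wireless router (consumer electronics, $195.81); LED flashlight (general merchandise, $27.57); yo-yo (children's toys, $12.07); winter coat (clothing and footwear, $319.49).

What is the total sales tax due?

Dresser $306.70: furniture → 9.25% + 4% surcharge = 13.25% → $40.64
Smartwatch $440.77: consumer electronics → 3.25% + 4% surcharge = 7.25% → $31.96
Plush bear $15.93: children's toys → 4.25% → $0.68
Mechanical keyboard $63.01: consumer electronics → 3.25% → $2.05
Dry cleaning (3 garments) $41.76: labor services → 0% → $0.00
Greeting card $5.88: general merchandise → 5.5% → $0.32
Wireless router $195.81: consumer electronics → 3.25% → $6.36
LED flashlight $27.57: general merchandise → 5.5% → $1.52
Yo-yo $12.07: children's toys → 4.25% → $0.51
Winter coat $319.49: clothing and footwear → 10% + 4% surcharge = 14% → $44.73
Total tax = $40.64 + $31.96 + $0.68 + $2.05 + $0.32 + $6.36 + $1.52 + $0.51 + $44.73 = $128.77

$128.77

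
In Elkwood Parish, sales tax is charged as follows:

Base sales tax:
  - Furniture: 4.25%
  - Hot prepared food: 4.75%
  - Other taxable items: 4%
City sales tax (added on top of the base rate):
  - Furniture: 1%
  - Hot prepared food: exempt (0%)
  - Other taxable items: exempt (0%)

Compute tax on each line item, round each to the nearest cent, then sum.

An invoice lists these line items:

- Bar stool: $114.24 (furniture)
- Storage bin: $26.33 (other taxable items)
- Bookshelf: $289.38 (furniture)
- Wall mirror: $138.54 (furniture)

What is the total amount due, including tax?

$598.00

Bar stool $114.24: furniture → 4.25% + 1% city = 5.25% → $6.00
Storage bin $26.33: other taxable items → 4% + 0% city = 4% → $1.05
Bookshelf $289.38: furniture → 4.25% + 1% city = 5.25% → $15.19
Wall mirror $138.54: furniture → 4.25% + 1% city = 5.25% → $7.27
Subtotal = $568.49; tax = $29.51; total due = $598.00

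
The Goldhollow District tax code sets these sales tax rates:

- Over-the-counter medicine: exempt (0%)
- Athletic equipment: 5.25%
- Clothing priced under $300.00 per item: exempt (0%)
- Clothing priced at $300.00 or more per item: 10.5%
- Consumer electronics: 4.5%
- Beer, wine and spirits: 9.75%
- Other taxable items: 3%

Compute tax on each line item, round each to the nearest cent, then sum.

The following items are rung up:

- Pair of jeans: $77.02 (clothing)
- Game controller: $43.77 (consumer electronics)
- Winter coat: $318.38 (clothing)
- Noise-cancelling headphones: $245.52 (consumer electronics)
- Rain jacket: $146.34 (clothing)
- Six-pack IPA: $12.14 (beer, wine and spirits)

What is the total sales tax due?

$47.63

Pair of jeans $77.02: clothing, under $300.00 → 0% → $0.00
Game controller $43.77: consumer electronics → 4.5% → $1.97
Winter coat $318.38: clothing, $300.00 or more → 10.5% → $33.43
Noise-cancelling headphones $245.52: consumer electronics → 4.5% → $11.05
Rain jacket $146.34: clothing, under $300.00 → 0% → $0.00
Six-pack IPA $12.14: beer, wine and spirits → 9.75% → $1.18
Total tax = $1.97 + $33.43 + $11.05 + $1.18 = $47.63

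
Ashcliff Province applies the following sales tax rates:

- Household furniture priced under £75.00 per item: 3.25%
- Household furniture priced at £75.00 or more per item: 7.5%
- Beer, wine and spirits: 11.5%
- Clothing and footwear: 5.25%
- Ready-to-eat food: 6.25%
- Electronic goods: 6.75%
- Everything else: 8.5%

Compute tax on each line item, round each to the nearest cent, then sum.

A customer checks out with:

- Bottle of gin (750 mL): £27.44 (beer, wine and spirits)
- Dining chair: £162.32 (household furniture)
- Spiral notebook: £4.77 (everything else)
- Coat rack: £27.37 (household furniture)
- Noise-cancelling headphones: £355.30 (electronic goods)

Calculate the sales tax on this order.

Bottle of gin (750 mL) £27.44: beer, wine and spirits → 11.5% → £3.16
Dining chair £162.32: household furniture, £75.00 or more → 7.5% → £12.17
Spiral notebook £4.77: everything else → 8.5% → £0.41
Coat rack £27.37: household furniture, under £75.00 → 3.25% → £0.89
Noise-cancelling headphones £355.30: electronic goods → 6.75% → £23.98
Total tax = £3.16 + £12.17 + £0.41 + £0.89 + £23.98 = £40.61

£40.61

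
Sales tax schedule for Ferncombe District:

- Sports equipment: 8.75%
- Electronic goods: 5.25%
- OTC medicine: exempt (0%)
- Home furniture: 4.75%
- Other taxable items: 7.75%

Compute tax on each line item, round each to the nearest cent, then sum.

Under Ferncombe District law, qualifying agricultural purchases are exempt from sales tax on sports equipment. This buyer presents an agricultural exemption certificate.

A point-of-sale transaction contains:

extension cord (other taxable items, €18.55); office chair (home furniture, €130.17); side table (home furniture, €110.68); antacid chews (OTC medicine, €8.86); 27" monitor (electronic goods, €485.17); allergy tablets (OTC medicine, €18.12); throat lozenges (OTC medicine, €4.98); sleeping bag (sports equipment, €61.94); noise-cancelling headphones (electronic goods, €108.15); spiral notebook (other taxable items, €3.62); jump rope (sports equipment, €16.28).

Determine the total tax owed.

€44.31

Extension cord €18.55: other taxable items → 7.75% → €1.44
Office chair €130.17: home furniture → 4.75% → €6.18
Side table €110.68: home furniture → 4.75% → €5.26
Antacid chews €8.86: OTC medicine → 0% → €0.00
27" monitor €485.17: electronic goods → 5.25% → €25.47
Allergy tablets €18.12: OTC medicine → 0% → €0.00
Throat lozenges €4.98: OTC medicine → 0% → €0.00
Sleeping bag €61.94: sports equipment, buyer-exempt → 0% → €0.00
Noise-cancelling headphones €108.15: electronic goods → 5.25% → €5.68
Spiral notebook €3.62: other taxable items → 7.75% → €0.28
Jump rope €16.28: sports equipment, buyer-exempt → 0% → €0.00
Total tax = €1.44 + €6.18 + €5.26 + €25.47 + €5.68 + €0.28 = €44.31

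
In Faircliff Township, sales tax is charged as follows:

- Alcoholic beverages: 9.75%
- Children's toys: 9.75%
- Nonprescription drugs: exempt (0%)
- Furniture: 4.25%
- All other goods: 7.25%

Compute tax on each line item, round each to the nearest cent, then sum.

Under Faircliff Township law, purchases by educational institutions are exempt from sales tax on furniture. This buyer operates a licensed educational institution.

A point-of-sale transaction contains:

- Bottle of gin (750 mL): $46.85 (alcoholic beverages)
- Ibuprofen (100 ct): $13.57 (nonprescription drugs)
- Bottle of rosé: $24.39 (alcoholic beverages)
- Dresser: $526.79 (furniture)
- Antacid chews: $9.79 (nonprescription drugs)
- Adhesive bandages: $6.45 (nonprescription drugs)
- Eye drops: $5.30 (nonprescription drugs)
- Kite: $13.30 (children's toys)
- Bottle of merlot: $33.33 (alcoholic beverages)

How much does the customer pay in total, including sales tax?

Bottle of gin (750 mL) $46.85: alcoholic beverages → 9.75% → $4.57
Ibuprofen (100 ct) $13.57: nonprescription drugs → 0% → $0.00
Bottle of rosé $24.39: alcoholic beverages → 9.75% → $2.38
Dresser $526.79: furniture, buyer-exempt → 0% → $0.00
Antacid chews $9.79: nonprescription drugs → 0% → $0.00
Adhesive bandages $6.45: nonprescription drugs → 0% → $0.00
Eye drops $5.30: nonprescription drugs → 0% → $0.00
Kite $13.30: children's toys → 9.75% → $1.30
Bottle of merlot $33.33: alcoholic beverages → 9.75% → $3.25
Subtotal = $679.77; tax = $11.50; total due = $691.27

$691.27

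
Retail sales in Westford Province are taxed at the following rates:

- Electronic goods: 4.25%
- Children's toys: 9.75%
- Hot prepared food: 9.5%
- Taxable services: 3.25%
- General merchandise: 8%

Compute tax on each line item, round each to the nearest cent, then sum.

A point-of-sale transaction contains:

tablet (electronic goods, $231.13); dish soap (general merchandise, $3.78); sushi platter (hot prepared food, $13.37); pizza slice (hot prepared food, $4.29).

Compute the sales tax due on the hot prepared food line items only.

$1.68

Sushi platter $13.37: hot prepared food → 9.5% → $1.27
Pizza slice $4.29: hot prepared food → 9.5% → $0.41
Tax on hot prepared food = $1.27 + $0.41 = $1.68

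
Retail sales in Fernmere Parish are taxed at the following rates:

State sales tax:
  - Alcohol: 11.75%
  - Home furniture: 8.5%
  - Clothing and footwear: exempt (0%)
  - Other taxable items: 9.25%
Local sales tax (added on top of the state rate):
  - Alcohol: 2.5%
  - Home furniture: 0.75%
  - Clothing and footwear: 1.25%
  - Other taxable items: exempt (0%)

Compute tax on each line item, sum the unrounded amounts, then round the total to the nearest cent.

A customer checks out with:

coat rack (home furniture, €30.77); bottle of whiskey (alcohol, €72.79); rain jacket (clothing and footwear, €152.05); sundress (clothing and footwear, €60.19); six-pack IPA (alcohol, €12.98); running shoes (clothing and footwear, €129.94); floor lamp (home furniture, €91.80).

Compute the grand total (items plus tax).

€578.36

Coat rack €30.77: home furniture → 8.5% + 0.75% local = 9.25% → €2.846225
Bottle of whiskey €72.79: alcohol → 11.75% + 2.5% local = 14.25% → €10.372575
Rain jacket €152.05: clothing and footwear → 0% + 1.25% local = 1.25% → €1.900625
Sundress €60.19: clothing and footwear → 0% + 1.25% local = 1.25% → €0.752375
Six-pack IPA €12.98: alcohol → 11.75% + 2.5% local = 14.25% → €1.84965
Running shoes €129.94: clothing and footwear → 0% + 1.25% local = 1.25% → €1.62425
Floor lamp €91.80: home furniture → 8.5% + 0.75% local = 9.25% → €8.4915
Subtotal = €550.52; unrounded tax = €27.8372 → €27.84; total due = €578.36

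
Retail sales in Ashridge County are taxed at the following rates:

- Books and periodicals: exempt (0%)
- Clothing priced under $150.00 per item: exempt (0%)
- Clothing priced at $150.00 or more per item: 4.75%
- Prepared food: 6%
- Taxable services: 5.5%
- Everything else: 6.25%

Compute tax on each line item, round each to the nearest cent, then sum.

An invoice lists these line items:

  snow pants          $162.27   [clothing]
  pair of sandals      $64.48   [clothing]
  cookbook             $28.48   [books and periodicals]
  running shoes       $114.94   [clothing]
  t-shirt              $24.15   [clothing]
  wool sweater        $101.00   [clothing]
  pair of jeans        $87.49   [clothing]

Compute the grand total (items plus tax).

$590.52

Snow pants $162.27: clothing, $150.00 or more → 4.75% → $7.71
Pair of sandals $64.48: clothing, under $150.00 → 0% → $0.00
Cookbook $28.48: books and periodicals → 0% → $0.00
Running shoes $114.94: clothing, under $150.00 → 0% → $0.00
T-shirt $24.15: clothing, under $150.00 → 0% → $0.00
Wool sweater $101.00: clothing, under $150.00 → 0% → $0.00
Pair of jeans $87.49: clothing, under $150.00 → 0% → $0.00
Subtotal = $582.81; tax = $7.71; total due = $590.52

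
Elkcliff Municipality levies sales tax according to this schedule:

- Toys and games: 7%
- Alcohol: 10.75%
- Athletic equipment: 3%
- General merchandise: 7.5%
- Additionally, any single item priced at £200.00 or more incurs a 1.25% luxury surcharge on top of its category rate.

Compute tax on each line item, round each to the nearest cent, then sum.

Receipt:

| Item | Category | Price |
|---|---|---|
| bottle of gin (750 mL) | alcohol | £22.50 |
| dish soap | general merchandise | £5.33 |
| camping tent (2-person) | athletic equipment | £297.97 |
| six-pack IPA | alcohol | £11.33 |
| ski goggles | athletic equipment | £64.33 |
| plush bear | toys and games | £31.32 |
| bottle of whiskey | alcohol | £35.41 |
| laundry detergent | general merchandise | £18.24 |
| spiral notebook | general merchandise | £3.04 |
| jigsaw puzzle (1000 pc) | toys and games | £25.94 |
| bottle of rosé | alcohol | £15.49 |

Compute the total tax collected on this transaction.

£29.72

Bottle of gin (750 mL) £22.50: alcohol → 10.75% → £2.42
Dish soap £5.33: general merchandise → 7.5% → £0.40
Camping tent (2-person) £297.97: athletic equipment → 3% + 1.25% surcharge = 4.25% → £12.66
Six-pack IPA £11.33: alcohol → 10.75% → £1.22
Ski goggles £64.33: athletic equipment → 3% → £1.93
Plush bear £31.32: toys and games → 7% → £2.19
Bottle of whiskey £35.41: alcohol → 10.75% → £3.81
Laundry detergent £18.24: general merchandise → 7.5% → £1.37
Spiral notebook £3.04: general merchandise → 7.5% → £0.23
Jigsaw puzzle (1000 pc) £25.94: toys and games → 7% → £1.82
Bottle of rosé £15.49: alcohol → 10.75% → £1.67
Total tax = £2.42 + £0.40 + £12.66 + £1.22 + £1.93 + £2.19 + £3.81 + £1.37 + £0.23 + £1.82 + £1.67 = £29.72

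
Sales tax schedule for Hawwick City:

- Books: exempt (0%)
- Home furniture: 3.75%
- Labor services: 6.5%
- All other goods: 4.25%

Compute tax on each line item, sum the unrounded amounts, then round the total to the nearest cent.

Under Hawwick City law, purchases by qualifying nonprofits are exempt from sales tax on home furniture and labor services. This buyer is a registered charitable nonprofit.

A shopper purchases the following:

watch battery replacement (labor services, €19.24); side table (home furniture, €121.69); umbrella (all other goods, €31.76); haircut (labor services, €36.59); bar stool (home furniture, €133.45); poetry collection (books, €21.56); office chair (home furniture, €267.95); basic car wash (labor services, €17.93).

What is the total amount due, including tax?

Watch battery replacement €19.24: labor services, buyer-exempt → 0% → €0.00
Side table €121.69: home furniture, buyer-exempt → 0% → €0.00
Umbrella €31.76: all other goods → 4.25% → €1.3498
Haircut €36.59: labor services, buyer-exempt → 0% → €0.00
Bar stool €133.45: home furniture, buyer-exempt → 0% → €0.00
Poetry collection €21.56: books → 0% → €0.00
Office chair €267.95: home furniture, buyer-exempt → 0% → €0.00
Basic car wash €17.93: labor services, buyer-exempt → 0% → €0.00
Subtotal = €650.17; unrounded tax = €1.3498 → €1.35; total due = €651.52

€651.52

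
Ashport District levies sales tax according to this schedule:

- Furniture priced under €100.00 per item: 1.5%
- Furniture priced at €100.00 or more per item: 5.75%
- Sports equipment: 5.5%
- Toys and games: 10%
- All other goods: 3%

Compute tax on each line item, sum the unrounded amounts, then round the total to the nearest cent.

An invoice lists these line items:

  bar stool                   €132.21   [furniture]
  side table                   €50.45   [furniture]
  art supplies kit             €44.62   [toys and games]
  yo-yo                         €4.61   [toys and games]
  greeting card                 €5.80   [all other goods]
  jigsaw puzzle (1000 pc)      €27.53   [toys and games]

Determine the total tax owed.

Bar stool €132.21: furniture, €100.00 or more → 5.75% → €7.602075
Side table €50.45: furniture, under €100.00 → 1.5% → €0.75675
Art supplies kit €44.62: toys and games → 10% → €4.462
Yo-yo €4.61: toys and games → 10% → €0.461
Greeting card €5.80: all other goods → 3% → €0.174
Jigsaw puzzle (1000 pc) €27.53: toys and games → 10% → €2.753
Unrounded tax sum = €16.208825 → €16.21

€16.21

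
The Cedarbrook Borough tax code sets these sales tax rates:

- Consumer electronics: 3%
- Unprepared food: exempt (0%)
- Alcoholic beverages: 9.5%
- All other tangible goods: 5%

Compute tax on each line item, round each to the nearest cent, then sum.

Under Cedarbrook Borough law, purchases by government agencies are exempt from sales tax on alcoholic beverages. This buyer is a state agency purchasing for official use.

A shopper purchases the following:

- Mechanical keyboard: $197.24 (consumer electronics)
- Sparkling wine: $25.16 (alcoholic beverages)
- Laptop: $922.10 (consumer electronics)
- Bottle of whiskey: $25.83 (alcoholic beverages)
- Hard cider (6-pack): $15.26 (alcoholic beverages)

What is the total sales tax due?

$33.58

Mechanical keyboard $197.24: consumer electronics → 3% → $5.92
Sparkling wine $25.16: alcoholic beverages, buyer-exempt → 0% → $0.00
Laptop $922.10: consumer electronics → 3% → $27.66
Bottle of whiskey $25.83: alcoholic beverages, buyer-exempt → 0% → $0.00
Hard cider (6-pack) $15.26: alcoholic beverages, buyer-exempt → 0% → $0.00
Total tax = $5.92 + $27.66 = $33.58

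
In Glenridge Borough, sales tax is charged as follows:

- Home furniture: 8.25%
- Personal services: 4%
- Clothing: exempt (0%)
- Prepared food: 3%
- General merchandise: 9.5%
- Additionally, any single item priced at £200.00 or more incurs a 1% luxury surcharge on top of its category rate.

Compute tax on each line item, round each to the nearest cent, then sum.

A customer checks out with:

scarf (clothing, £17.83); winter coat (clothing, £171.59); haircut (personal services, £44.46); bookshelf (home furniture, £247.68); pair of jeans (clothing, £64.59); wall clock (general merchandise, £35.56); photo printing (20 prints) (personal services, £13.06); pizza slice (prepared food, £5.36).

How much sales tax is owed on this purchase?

£28.75

Scarf £17.83: clothing → 0% → £0.00
Winter coat £171.59: clothing → 0% → £0.00
Haircut £44.46: personal services → 4% → £1.78
Bookshelf £247.68: home furniture → 8.25% + 1% surcharge = 9.25% → £22.91
Pair of jeans £64.59: clothing → 0% → £0.00
Wall clock £35.56: general merchandise → 9.5% → £3.38
Photo printing (20 prints) £13.06: personal services → 4% → £0.52
Pizza slice £5.36: prepared food → 3% → £0.16
Total tax = £1.78 + £22.91 + £3.38 + £0.52 + £0.16 = £28.75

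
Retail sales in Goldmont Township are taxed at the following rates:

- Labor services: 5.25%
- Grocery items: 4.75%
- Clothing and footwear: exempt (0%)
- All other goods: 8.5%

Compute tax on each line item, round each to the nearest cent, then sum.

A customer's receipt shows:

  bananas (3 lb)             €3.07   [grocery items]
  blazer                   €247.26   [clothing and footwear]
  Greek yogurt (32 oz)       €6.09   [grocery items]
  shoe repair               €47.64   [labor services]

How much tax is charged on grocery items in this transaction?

Bananas (3 lb) €3.07: grocery items → 4.75% → €0.15
Greek yogurt (32 oz) €6.09: grocery items → 4.75% → €0.29
Tax on grocery items = €0.15 + €0.29 = €0.44

€0.44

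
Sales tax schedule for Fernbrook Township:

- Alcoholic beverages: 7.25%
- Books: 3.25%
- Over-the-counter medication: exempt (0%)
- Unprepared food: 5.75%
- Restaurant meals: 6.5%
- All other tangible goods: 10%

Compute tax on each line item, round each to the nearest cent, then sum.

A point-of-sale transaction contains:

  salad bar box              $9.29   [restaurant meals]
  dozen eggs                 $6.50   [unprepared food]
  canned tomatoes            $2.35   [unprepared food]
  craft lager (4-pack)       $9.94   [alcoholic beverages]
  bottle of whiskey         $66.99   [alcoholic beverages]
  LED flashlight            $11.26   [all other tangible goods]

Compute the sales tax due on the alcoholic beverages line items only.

Craft lager (4-pack) $9.94: alcoholic beverages → 7.25% → $0.72
Bottle of whiskey $66.99: alcoholic beverages → 7.25% → $4.86
Tax on alcoholic beverages = $0.72 + $4.86 = $5.58

$5.58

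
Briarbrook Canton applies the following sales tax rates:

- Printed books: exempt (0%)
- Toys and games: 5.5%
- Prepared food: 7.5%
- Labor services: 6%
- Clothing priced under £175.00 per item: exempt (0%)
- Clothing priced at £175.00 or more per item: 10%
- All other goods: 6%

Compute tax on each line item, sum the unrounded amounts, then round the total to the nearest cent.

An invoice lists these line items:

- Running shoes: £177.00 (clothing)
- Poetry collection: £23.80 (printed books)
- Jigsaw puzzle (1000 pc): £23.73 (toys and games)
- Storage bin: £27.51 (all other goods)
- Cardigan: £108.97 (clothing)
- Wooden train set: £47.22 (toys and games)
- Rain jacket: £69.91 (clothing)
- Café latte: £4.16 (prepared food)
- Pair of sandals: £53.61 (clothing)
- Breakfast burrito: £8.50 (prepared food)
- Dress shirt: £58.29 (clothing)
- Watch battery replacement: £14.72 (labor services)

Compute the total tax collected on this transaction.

Running shoes £177.00: clothing, £175.00 or more → 10% → £17.70
Poetry collection £23.80: printed books → 0% → £0.00
Jigsaw puzzle (1000 pc) £23.73: toys and games → 5.5% → £1.30515
Storage bin £27.51: all other goods → 6% → £1.6506
Cardigan £108.97: clothing, under £175.00 → 0% → £0.00
Wooden train set £47.22: toys and games → 5.5% → £2.5971
Rain jacket £69.91: clothing, under £175.00 → 0% → £0.00
Café latte £4.16: prepared food → 7.5% → £0.312
Pair of sandals £53.61: clothing, under £175.00 → 0% → £0.00
Breakfast burrito £8.50: prepared food → 7.5% → £0.6375
Dress shirt £58.29: clothing, under £175.00 → 0% → £0.00
Watch battery replacement £14.72: labor services → 6% → £0.8832
Unrounded tax sum = £25.08555 → £25.09

£25.09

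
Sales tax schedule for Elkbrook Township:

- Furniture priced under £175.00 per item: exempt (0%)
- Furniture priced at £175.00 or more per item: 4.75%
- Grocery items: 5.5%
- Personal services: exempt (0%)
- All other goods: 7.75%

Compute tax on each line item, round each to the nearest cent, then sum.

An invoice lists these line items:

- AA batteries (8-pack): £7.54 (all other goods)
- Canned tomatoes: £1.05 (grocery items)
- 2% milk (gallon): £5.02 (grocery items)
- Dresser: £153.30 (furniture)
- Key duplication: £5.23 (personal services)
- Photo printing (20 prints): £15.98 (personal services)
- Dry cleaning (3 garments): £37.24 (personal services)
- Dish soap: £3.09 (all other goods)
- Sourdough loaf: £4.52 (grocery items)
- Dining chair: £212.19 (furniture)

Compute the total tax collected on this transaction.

£11.49

AA batteries (8-pack) £7.54: all other goods → 7.75% → £0.58
Canned tomatoes £1.05: grocery items → 5.5% → £0.06
2% milk (gallon) £5.02: grocery items → 5.5% → £0.28
Dresser £153.30: furniture, under £175.00 → 0% → £0.00
Key duplication £5.23: personal services → 0% → £0.00
Photo printing (20 prints) £15.98: personal services → 0% → £0.00
Dry cleaning (3 garments) £37.24: personal services → 0% → £0.00
Dish soap £3.09: all other goods → 7.75% → £0.24
Sourdough loaf £4.52: grocery items → 5.5% → £0.25
Dining chair £212.19: furniture, £175.00 or more → 4.75% → £10.08
Total tax = £0.58 + £0.06 + £0.28 + £0.24 + £0.25 + £10.08 = £11.49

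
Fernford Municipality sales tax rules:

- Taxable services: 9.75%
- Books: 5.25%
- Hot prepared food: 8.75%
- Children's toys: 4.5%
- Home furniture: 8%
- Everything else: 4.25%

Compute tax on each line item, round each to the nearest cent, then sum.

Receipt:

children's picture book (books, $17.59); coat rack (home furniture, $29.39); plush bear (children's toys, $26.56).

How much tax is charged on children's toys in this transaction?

Plush bear $26.56: children's toys → 4.5% → $1.20
Tax on children's toys = $1.20

$1.20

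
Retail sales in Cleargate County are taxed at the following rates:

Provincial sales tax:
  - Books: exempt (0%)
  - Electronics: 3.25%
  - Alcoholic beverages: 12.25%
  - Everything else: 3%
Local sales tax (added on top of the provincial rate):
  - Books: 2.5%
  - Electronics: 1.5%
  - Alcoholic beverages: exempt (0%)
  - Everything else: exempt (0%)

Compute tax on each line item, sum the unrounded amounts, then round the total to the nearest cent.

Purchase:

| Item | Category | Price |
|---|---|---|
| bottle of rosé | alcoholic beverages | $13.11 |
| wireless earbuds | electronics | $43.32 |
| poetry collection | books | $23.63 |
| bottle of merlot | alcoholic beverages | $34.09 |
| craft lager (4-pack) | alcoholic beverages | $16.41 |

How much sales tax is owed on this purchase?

Bottle of rosé $13.11: alcoholic beverages → 12.25% + 0% local = 12.25% → $1.605975
Wireless earbuds $43.32: electronics → 3.25% + 1.5% local = 4.75% → $2.0577
Poetry collection $23.63: books → 0% + 2.5% local = 2.5% → $0.59075
Bottle of merlot $34.09: alcoholic beverages → 12.25% + 0% local = 12.25% → $4.176025
Craft lager (4-pack) $16.41: alcoholic beverages → 12.25% + 0% local = 12.25% → $2.010225
Unrounded tax sum = $10.440675 → $10.44

$10.44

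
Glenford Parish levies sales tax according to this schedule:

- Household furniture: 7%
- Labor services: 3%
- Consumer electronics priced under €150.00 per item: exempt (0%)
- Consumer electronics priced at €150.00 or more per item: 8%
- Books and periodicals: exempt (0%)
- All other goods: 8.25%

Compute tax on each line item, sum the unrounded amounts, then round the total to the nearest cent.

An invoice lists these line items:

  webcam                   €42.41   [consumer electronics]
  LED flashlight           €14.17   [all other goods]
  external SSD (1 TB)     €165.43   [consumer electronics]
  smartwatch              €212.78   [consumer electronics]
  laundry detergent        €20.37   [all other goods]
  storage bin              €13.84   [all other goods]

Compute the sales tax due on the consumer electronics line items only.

Webcam €42.41: consumer electronics, under €150.00 → 0% → €0.00
External SSD (1 TB) €165.43: consumer electronics, €150.00 or more → 8% → €13.2344
Smartwatch €212.78: consumer electronics, €150.00 or more → 8% → €17.0224
Tax on consumer electronics: unrounded sum = €30.2568 → €30.26

€30.26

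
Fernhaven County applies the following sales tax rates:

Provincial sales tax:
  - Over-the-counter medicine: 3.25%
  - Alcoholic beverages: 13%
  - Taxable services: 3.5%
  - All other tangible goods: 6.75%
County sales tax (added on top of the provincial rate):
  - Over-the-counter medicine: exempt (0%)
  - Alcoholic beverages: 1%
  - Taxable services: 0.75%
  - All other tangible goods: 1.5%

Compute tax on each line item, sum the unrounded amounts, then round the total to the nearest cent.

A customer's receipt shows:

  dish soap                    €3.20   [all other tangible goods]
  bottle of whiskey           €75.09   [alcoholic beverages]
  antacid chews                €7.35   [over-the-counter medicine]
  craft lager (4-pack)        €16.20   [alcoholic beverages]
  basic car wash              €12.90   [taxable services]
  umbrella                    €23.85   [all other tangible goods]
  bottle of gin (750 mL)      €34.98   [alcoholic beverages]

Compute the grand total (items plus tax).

€194.27

Dish soap €3.20: all other tangible goods → 6.75% + 1.5% county = 8.25% → €0.264
Bottle of whiskey €75.09: alcoholic beverages → 13% + 1% county = 14% → €10.5126
Antacid chews €7.35: over-the-counter medicine → 3.25% + 0% county = 3.25% → €0.238875
Craft lager (4-pack) €16.20: alcoholic beverages → 13% + 1% county = 14% → €2.268
Basic car wash €12.90: taxable services → 3.5% + 0.75% county = 4.25% → €0.54825
Umbrella €23.85: all other tangible goods → 6.75% + 1.5% county = 8.25% → €1.967625
Bottle of gin (750 mL) €34.98: alcoholic beverages → 13% + 1% county = 14% → €4.8972
Subtotal = €173.57; unrounded tax = €20.69655 → €20.70; total due = €194.27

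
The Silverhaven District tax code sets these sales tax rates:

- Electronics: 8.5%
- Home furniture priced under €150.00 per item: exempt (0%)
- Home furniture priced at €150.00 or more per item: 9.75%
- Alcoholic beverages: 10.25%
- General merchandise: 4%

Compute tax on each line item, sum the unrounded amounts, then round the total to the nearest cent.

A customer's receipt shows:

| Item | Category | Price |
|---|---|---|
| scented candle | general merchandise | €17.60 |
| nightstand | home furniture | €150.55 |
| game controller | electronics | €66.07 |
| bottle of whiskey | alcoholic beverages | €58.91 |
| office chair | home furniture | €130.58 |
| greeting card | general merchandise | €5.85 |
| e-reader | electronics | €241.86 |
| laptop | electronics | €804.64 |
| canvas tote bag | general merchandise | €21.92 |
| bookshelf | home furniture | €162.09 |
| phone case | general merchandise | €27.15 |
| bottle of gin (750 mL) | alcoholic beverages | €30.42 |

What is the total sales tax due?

Scented candle €17.60: general merchandise → 4% → €0.704
Nightstand €150.55: home furniture, €150.00 or more → 9.75% → €14.678625
Game controller €66.07: electronics → 8.5% → €5.61595
Bottle of whiskey €58.91: alcoholic beverages → 10.25% → €6.038275
Office chair €130.58: home furniture, under €150.00 → 0% → €0.00
Greeting card €5.85: general merchandise → 4% → €0.234
E-reader €241.86: electronics → 8.5% → €20.5581
Laptop €804.64: electronics → 8.5% → €68.3944
Canvas tote bag €21.92: general merchandise → 4% → €0.8768
Bookshelf €162.09: home furniture, €150.00 or more → 9.75% → €15.803775
Phone case €27.15: general merchandise → 4% → €1.086
Bottle of gin (750 mL) €30.42: alcoholic beverages → 10.25% → €3.11805
Unrounded tax sum = €137.107975 → €137.11

€137.11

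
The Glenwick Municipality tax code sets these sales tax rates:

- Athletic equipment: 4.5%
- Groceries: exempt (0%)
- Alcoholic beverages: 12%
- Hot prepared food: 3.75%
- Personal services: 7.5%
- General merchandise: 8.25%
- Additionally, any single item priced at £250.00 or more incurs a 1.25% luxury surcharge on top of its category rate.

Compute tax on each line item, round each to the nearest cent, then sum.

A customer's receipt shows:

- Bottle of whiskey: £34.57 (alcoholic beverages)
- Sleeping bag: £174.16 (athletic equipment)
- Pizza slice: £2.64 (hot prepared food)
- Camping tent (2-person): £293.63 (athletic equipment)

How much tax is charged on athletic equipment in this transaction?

Sleeping bag £174.16: athletic equipment → 4.5% → £7.84
Camping tent (2-person) £293.63: athletic equipment → 4.5% + 1.25% surcharge = 5.75% → £16.88
Tax on athletic equipment = £7.84 + £16.88 = £24.72

£24.72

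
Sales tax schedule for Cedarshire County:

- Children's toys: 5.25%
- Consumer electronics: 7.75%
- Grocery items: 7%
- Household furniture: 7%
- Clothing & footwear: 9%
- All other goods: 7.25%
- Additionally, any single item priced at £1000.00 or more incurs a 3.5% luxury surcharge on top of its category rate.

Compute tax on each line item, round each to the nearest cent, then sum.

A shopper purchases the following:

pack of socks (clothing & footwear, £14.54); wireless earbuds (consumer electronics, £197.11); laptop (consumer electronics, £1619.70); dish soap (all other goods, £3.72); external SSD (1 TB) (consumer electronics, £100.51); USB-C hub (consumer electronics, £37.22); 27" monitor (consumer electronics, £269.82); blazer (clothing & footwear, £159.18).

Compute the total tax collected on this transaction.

£244.99

Pack of socks £14.54: clothing & footwear → 9% → £1.31
Wireless earbuds £197.11: consumer electronics → 7.75% → £15.28
Laptop £1619.70: consumer electronics → 7.75% + 3.5% surcharge = 11.25% → £182.22
Dish soap £3.72: all other goods → 7.25% → £0.27
External SSD (1 TB) £100.51: consumer electronics → 7.75% → £7.79
USB-C hub £37.22: consumer electronics → 7.75% → £2.88
27" monitor £269.82: consumer electronics → 7.75% → £20.91
Blazer £159.18: clothing & footwear → 9% → £14.33
Total tax = £1.31 + £15.28 + £182.22 + £0.27 + £7.79 + £2.88 + £20.91 + £14.33 = £244.99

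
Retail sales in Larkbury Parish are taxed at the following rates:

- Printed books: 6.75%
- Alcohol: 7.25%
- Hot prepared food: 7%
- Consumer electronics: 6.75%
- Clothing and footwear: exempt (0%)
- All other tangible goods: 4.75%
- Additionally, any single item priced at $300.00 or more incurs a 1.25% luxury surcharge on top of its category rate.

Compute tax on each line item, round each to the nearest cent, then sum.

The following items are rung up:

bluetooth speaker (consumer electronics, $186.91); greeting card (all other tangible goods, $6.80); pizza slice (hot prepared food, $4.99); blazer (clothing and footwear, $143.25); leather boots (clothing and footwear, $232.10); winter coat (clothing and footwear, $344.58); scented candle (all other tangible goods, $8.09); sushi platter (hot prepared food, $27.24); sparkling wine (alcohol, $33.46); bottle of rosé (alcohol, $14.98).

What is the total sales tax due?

$23.41

Bluetooth speaker $186.91: consumer electronics → 6.75% → $12.62
Greeting card $6.80: all other tangible goods → 4.75% → $0.32
Pizza slice $4.99: hot prepared food → 7% → $0.35
Blazer $143.25: clothing and footwear → 0% → $0.00
Leather boots $232.10: clothing and footwear → 0% → $0.00
Winter coat $344.58: clothing and footwear → 0% + 1.25% surcharge = 1.25% → $4.31
Scented candle $8.09: all other tangible goods → 4.75% → $0.38
Sushi platter $27.24: hot prepared food → 7% → $1.91
Sparkling wine $33.46: alcohol → 7.25% → $2.43
Bottle of rosé $14.98: alcohol → 7.25% → $1.09
Total tax = $12.62 + $0.32 + $0.35 + $4.31 + $0.38 + $1.91 + $2.43 + $1.09 = $23.41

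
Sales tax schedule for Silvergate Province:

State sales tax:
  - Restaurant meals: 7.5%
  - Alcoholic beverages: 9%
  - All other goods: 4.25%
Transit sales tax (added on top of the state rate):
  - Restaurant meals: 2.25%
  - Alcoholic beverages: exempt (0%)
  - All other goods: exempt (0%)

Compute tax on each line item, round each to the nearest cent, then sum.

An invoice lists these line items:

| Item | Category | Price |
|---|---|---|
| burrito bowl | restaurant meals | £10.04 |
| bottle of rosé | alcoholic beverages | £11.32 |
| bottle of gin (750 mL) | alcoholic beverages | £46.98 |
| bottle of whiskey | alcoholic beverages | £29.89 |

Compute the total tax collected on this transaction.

£8.92

Burrito bowl £10.04: restaurant meals → 7.5% + 2.25% transit = 9.75% → £0.98
Bottle of rosé £11.32: alcoholic beverages → 9% + 0% transit = 9% → £1.02
Bottle of gin (750 mL) £46.98: alcoholic beverages → 9% + 0% transit = 9% → £4.23
Bottle of whiskey £29.89: alcoholic beverages → 9% + 0% transit = 9% → £2.69
Total tax = £0.98 + £1.02 + £4.23 + £2.69 = £8.92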